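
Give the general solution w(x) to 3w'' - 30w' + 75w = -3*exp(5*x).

w = C1*exp(5*x) - x**2*exp(5*x)/2 + C2*x*exp(5*x)

Divide through by 3: w'' - 10w' + 25w = -exp(5*x).
Characteristic equation r² - 10r + 25 = 0 has discriminant (-10)² - 4·(25) = 0, so r = 5 is a repeated root.
Hence w_h = (C1 + C2*x)*exp(5*x).
Since exp(5*x) solves the homogeneous equation (r = 5 is a root of multiplicity 2), multiply the trial by x^2. Try w_p = A*x^2*exp(5*x). Substituting into the equation and dividing by exp(5*x) gives A = -1/2, so w_p = -x^2*exp(5*x)/2.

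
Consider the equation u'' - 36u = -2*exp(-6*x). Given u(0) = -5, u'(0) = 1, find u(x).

u = -185*exp(-6*x)/72 - 175*exp(6*x)/72 + x*exp(-6*x)/6

Characteristic equation r² - 36 = 0 factors as (r + 6)(r - 6) = 0, so r = -6, 6.
Hence u_h = C1*exp(-6*x) + C2*exp(6*x).
Since exp(-6*x) solves the homogeneous equation (r = -6 is a root of multiplicity 1), multiply the trial by x. Try u_p = A*x*exp(-6*x). Substituting into the equation and dividing by exp(-6*x) gives A = 1/6, so u_p = x*exp(-6*x)/6.
General solution: u = C1*exp(-6*x) + C2*exp(6*x) + x*exp(-6*x)/6.
Apply the initial conditions: u(0) = C1 + C2 = -5 and u'(0) = 1/6 - 6*C1 + 6*C2 = 1. Solving gives C1 = -185/72, C2 = -175/72.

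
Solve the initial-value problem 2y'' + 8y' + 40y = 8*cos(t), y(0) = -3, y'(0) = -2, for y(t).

y = 16*sin(t)/377 + 76*cos(t)/377 - 1207*cos(4*t)*exp(-2*t)/377 - 796*exp(-2*t)*sin(4*t)/377

Divide through by 2: y'' + 4y' + 20y = 4*cos(t).
Characteristic equation r² + 4r + 20 = 0 has discriminant (4)² - 4·(20) = -64 < 0, so r = -2 ± 4i.
Hence y_h = C1*cos(4*t)*exp(-2*t) + C2*exp(-2*t)*sin(4*t).
Try y_p = A*cos(t) + B*sin(t). Substituting and equating the coefficients of cos(t) and sin(t) gives A = 76/377, B = 16/377, so y_p = 16*sin(t)/377 + 76*cos(t)/377.
General solution: y = 16*sin(t)/377 + 76*cos(t)/377 + C1*cos(4*t)*exp(-2*t) + C2*exp(-2*t)*sin(4*t).
Apply the initial conditions: y(0) = 76/377 + C1 = -3 and y'(0) = 16/377 - 2*C1 + 4*C2 = -2. Solving gives C1 = -1207/377, C2 = -796/377.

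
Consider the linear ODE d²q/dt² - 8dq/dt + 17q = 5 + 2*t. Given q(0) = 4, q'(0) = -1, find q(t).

q = 101/289 + 2*t/17 - 4543*exp(4*t)*sin(t)/289 + 1055*cos(t)*exp(4*t)/289

Characteristic equation r² - 8r + 17 = 0 has discriminant (-8)² - 4·(17) = -4 < 0, so r = 4 ± i.
Hence q_h = C1*cos(t)*exp(4*t) + C2*exp(4*t)*sin(t).
For the particular solution try q_p = A0 + A1*t. Substituting and matching coefficients of each power of t gives A0 = 101/289, A1 = 2/17, so q_p = 101/289 + 2*t/17.
General solution: q = 101/289 + 2*t/17 + C1*cos(t)*exp(4*t) + C2*exp(4*t)*sin(t).
Apply the initial conditions: q(0) = 101/289 + C1 = 4 and q'(0) = 2/17 + C2 + 4*C1 = -1. Solving gives C1 = 1055/289, C2 = -4543/289.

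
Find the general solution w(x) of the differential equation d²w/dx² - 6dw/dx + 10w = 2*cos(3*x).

Characteristic equation r² - 6r + 10 = 0 has discriminant (-6)² - 4·(10) = -4 < 0, so r = 3 ± i.
Hence w_h = C1*cos(x)*exp(3*x) + C2*exp(3*x)*sin(x).
Try w_p = A*cos(3*x) + B*sin(3*x). Substituting and equating the coefficients of cos(3x) and sin(3x) gives A = 2/325, B = -36/325, so w_p = -36*sin(3*x)/325 + 2*cos(3*x)/325.

w = -36*sin(3*x)/325 + 2*cos(3*x)/325 + C1*cos(x)*exp(3*x) + C2*exp(3*x)*sin(x)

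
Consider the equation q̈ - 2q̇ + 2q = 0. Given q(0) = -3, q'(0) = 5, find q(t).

Characteristic equation r² - 2r + 2 = 0 has discriminant (-2)² - 4·(2) = -4 < 0, so r = 1 ± i.
Hence q_h = C1*cos(t)*exp(t) + C2*exp(t)*sin(t).
Apply the initial conditions: q(0) = C1 = -3 and q'(0) = C1 + C2 = 5. Solving gives C1 = -3, C2 = 8.

q = -3*cos(t)*exp(t) + 8*exp(t)*sin(t)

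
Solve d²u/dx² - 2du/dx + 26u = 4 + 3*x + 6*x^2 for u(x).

u = 649/4394 + 3*x**2/13 + 51*x/338 + C1*cos(5*x)*exp(x) + C2*exp(x)*sin(5*x)

Characteristic equation r² - 2r + 26 = 0 has discriminant (-2)² - 4·(26) = -100 < 0, so r = 1 ± 5i.
Hence u_h = C1*cos(5*x)*exp(x) + C2*exp(x)*sin(5*x).
For the particular solution try u_p = A0 + A1*x + A2*x^2. Substituting and matching coefficients of each power of x gives A0 = 649/4394, A1 = 51/338, A2 = 3/13, so u_p = 649/4394 + 3*x^2/13 + 51*x/338.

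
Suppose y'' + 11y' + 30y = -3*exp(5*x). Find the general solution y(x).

Characteristic equation r² + 11r + 30 = 0 factors as (r + 6)(r + 5) = 0, so r = -6, -5.
Hence y_h = C1*exp(-6*x) + C2*exp(-5*x).
Try y_p = A*exp(5*x). Substituting into the equation and dividing by exp(5*x) gives A = -3/110, so y_p = -3*exp(5*x)/110.

y = -3*exp(5*x)/110 + C1*exp(-6*x) + C2*exp(-5*x)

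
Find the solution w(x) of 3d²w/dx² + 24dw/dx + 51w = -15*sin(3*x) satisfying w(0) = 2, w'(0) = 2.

w = -sin(3*x)/16 + 3*cos(3*x)/16 + 29*cos(x)*exp(-4*x)/16 + 151*exp(-4*x)*sin(x)/16

Divide through by 3: w'' + 8w' + 17w = -5*sin(3*x).
Characteristic equation r² + 8r + 17 = 0 has discriminant (8)² - 4·(17) = -4 < 0, so r = -4 ± i.
Hence w_h = C1*cos(x)*exp(-4*x) + C2*exp(-4*x)*sin(x).
Try w_p = A*cos(3*x) + B*sin(3*x). Substituting and equating the coefficients of cos(3x) and sin(3x) gives A = 3/16, B = -1/16, so w_p = -sin(3*x)/16 + 3*cos(3*x)/16.
General solution: w = -sin(3*x)/16 + 3*cos(3*x)/16 + C1*cos(x)*exp(-4*x) + C2*exp(-4*x)*sin(x).
Apply the initial conditions: w(0) = 3/16 + C1 = 2 and w'(0) = -3/16 + C2 - 4*C1 = 2. Solving gives C1 = 29/16, C2 = 151/16.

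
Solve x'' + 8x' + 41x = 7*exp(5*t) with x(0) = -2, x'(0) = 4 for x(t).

Characteristic equation r² + 8r + 41 = 0 has discriminant (8)² - 4·(41) = -100 < 0, so r = -4 ± 5i.
Hence x_h = C1*cos(5*t)*exp(-4*t) + C2*exp(-4*t)*sin(5*t).
Try x_p = A*exp(5*t). Substituting into the equation and dividing by exp(5*t) gives A = 7/106, so x_p = 7*exp(5*t)/106.
General solution: x = 7*exp(5*t)/106 + C1*cos(5*t)*exp(-4*t) + C2*exp(-4*t)*sin(5*t).
Apply the initial conditions: x(0) = 7/106 + C1 = -2 and x'(0) = 35/106 - 4*C1 + 5*C2 = 4. Solving gives C1 = -219/106, C2 = -487/530.

x = 7*exp(5*t)/106 - 487*exp(-4*t)*sin(5*t)/530 - 219*cos(5*t)*exp(-4*t)/106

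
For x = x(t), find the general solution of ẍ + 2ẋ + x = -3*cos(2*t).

Characteristic equation r² + 2r + 1 = 0 has discriminant (2)² - 4·(1) = 0, so r = -1 is a repeated root.
Hence x_h = (C1 + C2*t)*exp(-t).
Try x_p = A*cos(2*t) + B*sin(2*t). Substituting and equating the coefficients of cos(2t) and sin(2t) gives A = 9/25, B = -12/25, so x_p = -12*sin(2*t)/25 + 9*cos(2*t)/25.

x = -12*sin(2*t)/25 + 9*cos(2*t)/25 + C1*exp(-t) + C2*t*exp(-t)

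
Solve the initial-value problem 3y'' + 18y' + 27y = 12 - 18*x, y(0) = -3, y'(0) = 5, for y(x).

y = 8/9 - 35*exp(-3*x)/9 - 2*x/3 - 6*x*exp(-3*x)

Divide through by 3: y'' + 6y' + 9y = 4 - 6*x.
Characteristic equation r² + 6r + 9 = 0 has discriminant (6)² - 4·(9) = 0, so r = -3 is a repeated root.
Hence y_h = (C1 + C2*x)*exp(-3*x).
For the particular solution try y_p = A0 + A1*x. Substituting and matching coefficients of each power of x gives A0 = 8/9, A1 = -2/3, so y_p = 8/9 - 2*x/3.
General solution: y = 8/9 - 2*x/3 + C1*exp(-3*x) + C2*x*exp(-3*x).
Apply the initial conditions: y(0) = 8/9 + C1 = -3 and y'(0) = -2/3 + C2 - 3*C1 = 5. Solving gives C1 = -35/9, C2 = -6.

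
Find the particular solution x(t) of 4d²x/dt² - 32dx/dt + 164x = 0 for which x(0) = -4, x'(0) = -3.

Divide through by 4: x'' - 8x' + 41x = 0.
Characteristic equation r² - 8r + 41 = 0 has discriminant (-8)² - 4·(41) = -100 < 0, so r = 4 ± 5i.
Hence x_h = C1*cos(5*t)*exp(4*t) + C2*exp(4*t)*sin(5*t).
Apply the initial conditions: x(0) = C1 = -4 and x'(0) = 4*C1 + 5*C2 = -3. Solving gives C1 = -4, C2 = 13/5.

x = -4*cos(5*t)*exp(4*t) + 13*exp(4*t)*sin(5*t)/5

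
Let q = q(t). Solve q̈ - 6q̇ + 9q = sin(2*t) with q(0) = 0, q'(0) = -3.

q = -12*exp(3*t)/169 + 5*sin(2*t)/169 + 12*cos(2*t)/169 - 37*t*exp(3*t)/13

Characteristic equation r² - 6r + 9 = 0 has discriminant (-6)² - 4·(9) = 0, so r = 3 is a repeated root.
Hence q_h = (C1 + C2*t)*exp(3*t).
Try q_p = A*cos(2*t) + B*sin(2*t). Substituting and equating the coefficients of cos(2t) and sin(2t) gives A = 12/169, B = 5/169, so q_p = 5*sin(2*t)/169 + 12*cos(2*t)/169.
General solution: q = 5*sin(2*t)/169 + 12*cos(2*t)/169 + C1*exp(3*t) + C2*t*exp(3*t).
Apply the initial conditions: q(0) = 12/169 + C1 = 0 and q'(0) = 10/169 + C2 + 3*C1 = -3. Solving gives C1 = -12/169, C2 = -37/13.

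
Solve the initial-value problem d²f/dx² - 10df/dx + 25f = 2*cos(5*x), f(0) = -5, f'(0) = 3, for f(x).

Characteristic equation r² - 10r + 25 = 0 has discriminant (-10)² - 4·(25) = 0, so r = 5 is a repeated root.
Hence f_h = (C1 + C2*x)*exp(5*x).
Try f_p = A*cos(5*x) + B*sin(5*x). Substituting and equating the coefficients of cos(5x) and sin(5x) gives A = 0, B = -1/25, so f_p = -sin(5*x)/25.
General solution: f = -sin(5*x)/25 + C1*exp(5*x) + C2*x*exp(5*x).
Apply the initial conditions: f(0) = C1 = -5 and f'(0) = -1/5 + C2 + 5*C1 = 3. Solving gives C1 = -5, C2 = 141/5.

f = -5*exp(5*x) - sin(5*x)/25 + 141*x*exp(5*x)/5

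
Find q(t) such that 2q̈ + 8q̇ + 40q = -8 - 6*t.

Divide through by 2: q'' + 4q' + 20q = -4 - 3*t.
Characteristic equation r² + 4r + 20 = 0 has discriminant (4)² - 4·(20) = -64 < 0, so r = -2 ± 4i.
Hence q_h = C1*cos(4*t)*exp(-2*t) + C2*exp(-2*t)*sin(4*t).
For the particular solution try q_p = A0 + A1*t. Substituting and matching coefficients of each power of t gives A0 = -17/100, A1 = -3/20, so q_p = -17/100 - 3*t/20.

q = -17/100 - 3*t/20 + C1*cos(4*t)*exp(-2*t) + C2*exp(-2*t)*sin(4*t)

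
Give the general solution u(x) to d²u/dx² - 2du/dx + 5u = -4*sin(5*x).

Characteristic equation r² - 2r + 5 = 0 has discriminant (-2)² - 4·(5) = -16 < 0, so r = 1 ± 2i.
Hence u_h = C1*cos(2*x)*exp(x) + C2*exp(x)*sin(2*x).
Try u_p = A*cos(5*x) + B*sin(5*x). Substituting and equating the coefficients of cos(5x) and sin(5x) gives A = -2/25, B = 4/25, so u_p = -2*cos(5*x)/25 + 4*sin(5*x)/25.

u = -2*cos(5*x)/25 + 4*sin(5*x)/25 + C1*cos(2*x)*exp(x) + C2*exp(x)*sin(2*x)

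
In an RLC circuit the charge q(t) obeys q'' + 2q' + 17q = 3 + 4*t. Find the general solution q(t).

Characteristic equation r² + 2r + 17 = 0 has discriminant (2)² - 4·(17) = -64 < 0, so r = -1 ± 4i.
Hence q_h = C1*cos(4*t)*exp(-t) + C2*exp(-t)*sin(4*t).
For the particular solution try q_p = A0 + A1*t. Substituting and matching coefficients of each power of t gives A0 = 43/289, A1 = 4/17, so q_p = 43/289 + 4*t/17.

q = 43/289 + 4*t/17 + C1*cos(4*t)*exp(-t) + C2*exp(-t)*sin(4*t)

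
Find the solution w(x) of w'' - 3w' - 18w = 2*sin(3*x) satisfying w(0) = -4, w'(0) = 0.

Characteristic equation r² - 3r - 18 = 0 factors as (r + 3)(r - 6) = 0, so r = -3, 6.
Hence w_h = C1*exp(-3*x) + C2*exp(6*x).
Try w_p = A*cos(3*x) + B*sin(3*x). Substituting and equating the coefficients of cos(3x) and sin(3x) gives A = 1/45, B = -1/15, so w_p = -sin(3*x)/15 + cos(3*x)/45.
General solution: w = -sin(3*x)/15 + cos(3*x)/45 + C1*exp(-3*x) + C2*exp(6*x).
Apply the initial conditions: w(0) = 1/45 + C1 + C2 = -4 and w'(0) = -1/5 - 3*C1 + 6*C2 = 0. Solving gives C1 = -73/27, C2 = -178/135.

w = -178*exp(6*x)/135 - 73*exp(-3*x)/27 - sin(3*x)/15 + cos(3*x)/45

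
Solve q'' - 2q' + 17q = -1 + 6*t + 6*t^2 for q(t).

q = -241/4913 + 6*t**2/17 + 126*t/289 + C1*cos(4*t)*exp(t) + C2*exp(t)*sin(4*t)

Characteristic equation r² - 2r + 17 = 0 has discriminant (-2)² - 4·(17) = -64 < 0, so r = 1 ± 4i.
Hence q_h = C1*cos(4*t)*exp(t) + C2*exp(t)*sin(4*t).
For the particular solution try q_p = A0 + A1*t + A2*t^2. Substituting and matching coefficients of each power of t gives A0 = -241/4913, A1 = 126/289, A2 = 6/17, so q_p = -241/4913 + 6*t^2/17 + 126*t/289.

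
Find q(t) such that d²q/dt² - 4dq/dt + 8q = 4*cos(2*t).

Characteristic equation r² - 4r + 8 = 0 has discriminant (-4)² - 4·(8) = -16 < 0, so r = 2 ± 2i.
Hence q_h = C1*cos(2*t)*exp(2*t) + C2*exp(2*t)*sin(2*t).
Try q_p = A*cos(2*t) + B*sin(2*t). Substituting and equating the coefficients of cos(2t) and sin(2t) gives A = 1/5, B = -2/5, so q_p = -2*sin(2*t)/5 + cos(2*t)/5.

q = -2*sin(2*t)/5 + cos(2*t)/5 + C1*cos(2*t)*exp(2*t) + C2*exp(2*t)*sin(2*t)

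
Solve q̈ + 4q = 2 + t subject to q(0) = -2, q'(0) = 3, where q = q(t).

q = 1/2 - 5*cos(2*t)/2 + t/4 + 11*sin(2*t)/8

Characteristic equation r² + 4 = 0 has discriminant (0)² - 4·(4) = -16 < 0, so r = ± 2i.
Hence q_h = C1*cos(2*t) + C2*sin(2*t).
For the particular solution try q_p = A0 + A1*t. Substituting and matching coefficients of each power of t gives A0 = 1/2, A1 = 1/4, so q_p = 1/2 + t/4.
General solution: q = 1/2 + t/4 + C1*cos(2*t) + C2*sin(2*t).
Apply the initial conditions: q(0) = 1/2 + C1 = -2 and q'(0) = 1/4 + 2*C2 = 3. Solving gives C1 = -5/2, C2 = 11/8.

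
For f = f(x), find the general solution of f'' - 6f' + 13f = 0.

f = C1*cos(2*x)*exp(3*x) + C2*exp(3*x)*sin(2*x)

Characteristic equation r² - 6r + 13 = 0 has discriminant (-6)² - 4·(13) = -16 < 0, so r = 3 ± 2i.
Hence f_h = C1*cos(2*x)*exp(3*x) + C2*exp(3*x)*sin(2*x).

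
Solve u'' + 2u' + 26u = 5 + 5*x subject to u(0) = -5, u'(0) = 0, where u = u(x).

u = 30/169 + 5*x/26 - 875*cos(5*x)*exp(-x)/169 - 363*exp(-x)*sin(5*x)/338

Characteristic equation r² + 2r + 26 = 0 has discriminant (2)² - 4·(26) = -100 < 0, so r = -1 ± 5i.
Hence u_h = C1*cos(5*x)*exp(-x) + C2*exp(-x)*sin(5*x).
For the particular solution try u_p = A0 + A1*x. Substituting and matching coefficients of each power of x gives A0 = 30/169, A1 = 5/26, so u_p = 30/169 + 5*x/26.
General solution: u = 30/169 + 5*x/26 + C1*cos(5*x)*exp(-x) + C2*exp(-x)*sin(5*x).
Apply the initial conditions: u(0) = 30/169 + C1 = -5 and u'(0) = 5/26 - C1 + 5*C2 = 0. Solving gives C1 = -875/169, C2 = -363/338.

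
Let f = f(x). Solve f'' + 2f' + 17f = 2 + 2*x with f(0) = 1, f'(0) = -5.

Characteristic equation r² + 2r + 17 = 0 has discriminant (2)² - 4·(17) = -64 < 0, so r = -1 ± 4i.
Hence f_h = C1*cos(4*x)*exp(-x) + C2*exp(-x)*sin(4*x).
For the particular solution try f_p = A0 + A1*x. Substituting and matching coefficients of each power of x gives A0 = 30/289, A1 = 2/17, so f_p = 30/289 + 2*x/17.
General solution: f = 30/289 + 2*x/17 + C1*cos(4*x)*exp(-x) + C2*exp(-x)*sin(4*x).
Apply the initial conditions: f(0) = 30/289 + C1 = 1 and f'(0) = 2/17 - C1 + 4*C2 = -5. Solving gives C1 = 259/289, C2 = -305/289.

f = 30/289 + 2*x/17 - 305*exp(-x)*sin(4*x)/289 + 259*cos(4*x)*exp(-x)/289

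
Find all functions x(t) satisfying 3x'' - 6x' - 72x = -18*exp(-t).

x = 2*exp(-t)/7 + C1*exp(-4*t) + C2*exp(6*t)

Divide through by 3: x'' - 2x' - 24x = -6*exp(-t).
Characteristic equation r² - 2r - 24 = 0 factors as (r + 4)(r - 6) = 0, so r = -4, 6.
Hence x_h = C1*exp(-4*t) + C2*exp(6*t).
Try x_p = A*exp(-t). Substituting into the equation and dividing by exp(-t) gives A = 2/7, so x_p = 2*exp(-t)/7.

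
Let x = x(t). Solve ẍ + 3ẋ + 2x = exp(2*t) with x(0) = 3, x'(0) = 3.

x = -23*exp(-2*t)/4 + exp(2*t)/12 + 26*exp(-t)/3

Characteristic equation r² + 3r + 2 = 0 factors as (r + 1)(r + 2) = 0, so r = -1, -2.
Hence x_h = C1*exp(-t) + C2*exp(-2*t).
Try x_p = A*exp(2*t). Substituting into the equation and dividing by exp(2*t) gives A = 1/12, so x_p = exp(2*t)/12.
General solution: x = exp(2*t)/12 + C1*exp(-t) + C2*exp(-2*t).
Apply the initial conditions: x(0) = 1/12 + C1 + C2 = 3 and x'(0) = 1/6 - C1 - 2*C2 = 3. Solving gives C1 = 26/3, C2 = -23/4.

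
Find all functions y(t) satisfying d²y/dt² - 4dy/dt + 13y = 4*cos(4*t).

y = -64*sin(4*t)/265 - 12*cos(4*t)/265 + C1*cos(3*t)*exp(2*t) + C2*exp(2*t)*sin(3*t)

Characteristic equation r² - 4r + 13 = 0 has discriminant (-4)² - 4·(13) = -36 < 0, so r = 2 ± 3i.
Hence y_h = C1*cos(3*t)*exp(2*t) + C2*exp(2*t)*sin(3*t).
Try y_p = A*cos(4*t) + B*sin(4*t). Substituting and equating the coefficients of cos(4t) and sin(4t) gives A = -12/265, B = -64/265, so y_p = -64*sin(4*t)/265 - 12*cos(4*t)/265.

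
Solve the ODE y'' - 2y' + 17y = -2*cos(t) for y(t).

Characteristic equation r² - 2r + 17 = 0 has discriminant (-2)² - 4·(17) = -64 < 0, so r = 1 ± 4i.
Hence y_h = C1*cos(4*t)*exp(t) + C2*exp(t)*sin(4*t).
Try y_p = A*cos(t) + B*sin(t). Substituting and equating the coefficients of cos(t) and sin(t) gives A = -8/65, B = 1/65, so y_p = -8*cos(t)/65 + sin(t)/65.

y = -8*cos(t)/65 + sin(t)/65 + C1*cos(4*t)*exp(t) + C2*exp(t)*sin(4*t)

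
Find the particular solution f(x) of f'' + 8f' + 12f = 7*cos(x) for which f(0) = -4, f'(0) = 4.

f = -57*exp(-2*x)/10 + 56*sin(x)/185 + 77*cos(x)/185 + 95*exp(-6*x)/74

Characteristic equation r² + 8r + 12 = 0 factors as (r + 6)(r + 2) = 0, so r = -6, -2.
Hence f_h = C1*exp(-6*x) + C2*exp(-2*x).
Try f_p = A*cos(x) + B*sin(x). Substituting and equating the coefficients of cos(x) and sin(x) gives A = 77/185, B = 56/185, so f_p = 56*sin(x)/185 + 77*cos(x)/185.
General solution: f = 56*sin(x)/185 + 77*cos(x)/185 + C1*exp(-6*x) + C2*exp(-2*x).
Apply the initial conditions: f(0) = 77/185 + C1 + C2 = -4 and f'(0) = 56/185 - 6*C1 - 2*C2 = 4. Solving gives C1 = 95/74, C2 = -57/10.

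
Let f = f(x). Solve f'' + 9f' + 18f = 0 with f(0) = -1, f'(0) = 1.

Characteristic equation r² + 9r + 18 = 0 factors as (r + 6)(r + 3) = 0, so r = -6, -3.
Hence f_h = C1*exp(-6*x) + C2*exp(-3*x).
Apply the initial conditions: f(0) = C1 + C2 = -1 and f'(0) = -6*C1 - 3*C2 = 1. Solving gives C1 = 2/3, C2 = -5/3.

f = -5*exp(-3*x)/3 + 2*exp(-6*x)/3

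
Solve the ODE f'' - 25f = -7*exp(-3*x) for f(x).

f = 7*exp(-3*x)/16 + C1*exp(5*x) + C2*exp(-5*x)

Characteristic equation r² - 25 = 0 factors as (r - 5)(r + 5) = 0, so r = 5, -5.
Hence f_h = C1*exp(5*x) + C2*exp(-5*x).
Try f_p = A*exp(-3*x). Substituting into the equation and dividing by exp(-3*x) gives A = 7/16, so f_p = 7*exp(-3*x)/16.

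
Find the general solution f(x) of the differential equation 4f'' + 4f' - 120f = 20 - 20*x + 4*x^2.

f = -1103/6750 - x**2/30 + 37*x/225 + C1*exp(-6*x) + C2*exp(5*x)

Divide through by 4: f'' + f' - 30f = 5 + x^2 - 5*x.
Characteristic equation r² + r - 30 = 0 factors as (r + 6)(r - 5) = 0, so r = -6, 5.
Hence f_h = C1*exp(-6*x) + C2*exp(5*x).
For the particular solution try f_p = A0 + A1*x + A2*x^2. Substituting and matching coefficients of each power of x gives A0 = -1103/6750, A1 = 37/225, A2 = -1/30, so f_p = -1103/6750 - x^2/30 + 37*x/225.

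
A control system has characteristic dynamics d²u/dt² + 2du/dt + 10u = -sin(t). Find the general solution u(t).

u = -9*sin(t)/85 + 2*cos(t)/85 + C1*cos(3*t)*exp(-t) + C2*exp(-t)*sin(3*t)

Characteristic equation r² + 2r + 10 = 0 has discriminant (2)² - 4·(10) = -36 < 0, so r = -1 ± 3i.
Hence u_h = C1*cos(3*t)*exp(-t) + C2*exp(-t)*sin(3*t).
Try u_p = A*cos(t) + B*sin(t). Substituting and equating the coefficients of cos(t) and sin(t) gives A = 2/85, B = -9/85, so u_p = -9*sin(t)/85 + 2*cos(t)/85.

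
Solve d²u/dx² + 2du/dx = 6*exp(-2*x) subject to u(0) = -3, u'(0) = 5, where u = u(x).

u = 1 - 4*exp(-2*x) - 3*x*exp(-2*x)

Characteristic equation r² + 2r = 0 factors as (r + 2)r = 0, so r = -2, 0.
Hence u_h = C1*exp(-2*x) + C2.
Since exp(-2*x) solves the homogeneous equation (r = -2 is a root of multiplicity 1), multiply the trial by x. Try u_p = A*x*exp(-2*x). Substituting into the equation and dividing by exp(-2*x) gives A = -3, so u_p = -3*x*exp(-2*x).
General solution: u = C2 + C1*exp(-2*x) - 3*x*exp(-2*x).
Apply the initial conditions: u(0) = C1 + C2 = -3 and u'(0) = -3 - 2*C1 = 5. Solving gives C1 = -4, C2 = 1.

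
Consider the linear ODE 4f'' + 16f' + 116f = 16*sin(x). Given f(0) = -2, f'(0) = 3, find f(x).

f = -cos(x)/50 + 7*sin(x)/50 - 99*cos(5*x)*exp(-2*x)/50 - 11*exp(-2*x)*sin(5*x)/50

Divide through by 4: f'' + 4f' + 29f = 4*sin(x).
Characteristic equation r² + 4r + 29 = 0 has discriminant (4)² - 4·(29) = -100 < 0, so r = -2 ± 5i.
Hence f_h = C1*cos(5*x)*exp(-2*x) + C2*exp(-2*x)*sin(5*x).
Try f_p = A*cos(x) + B*sin(x). Substituting and equating the coefficients of cos(x) and sin(x) gives A = -1/50, B = 7/50, so f_p = -cos(x)/50 + 7*sin(x)/50.
General solution: f = -cos(x)/50 + 7*sin(x)/50 + C1*cos(5*x)*exp(-2*x) + C2*exp(-2*x)*sin(5*x).
Apply the initial conditions: f(0) = -1/50 + C1 = -2 and f'(0) = 7/50 - 2*C1 + 5*C2 = 3. Solving gives C1 = -99/50, C2 = -11/50.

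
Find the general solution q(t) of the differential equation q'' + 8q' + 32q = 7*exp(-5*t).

Characteristic equation r² + 8r + 32 = 0 has discriminant (8)² - 4·(32) = -64 < 0, so r = -4 ± 4i.
Hence q_h = C1*cos(4*t)*exp(-4*t) + C2*exp(-4*t)*sin(4*t).
Try q_p = A*exp(-5*t). Substituting into the equation and dividing by exp(-5*t) gives A = 7/17, so q_p = 7*exp(-5*t)/17.

q = 7*exp(-5*t)/17 + C1*cos(4*t)*exp(-4*t) + C2*exp(-4*t)*sin(4*t)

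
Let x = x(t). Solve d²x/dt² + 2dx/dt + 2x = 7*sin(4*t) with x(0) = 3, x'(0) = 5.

Characteristic equation r² + 2r + 2 = 0 has discriminant (2)² - 4·(2) = -4 < 0, so r = -1 ± i.
Hence x_h = C1*cos(t)*exp(-t) + C2*exp(-t)*sin(t).
Try x_p = A*cos(4*t) + B*sin(4*t). Substituting and equating the coefficients of cos(4t) and sin(4t) gives A = -14/65, B = -49/130, so x_p = -49*sin(4*t)/130 - 14*cos(4*t)/65.
General solution: x = -49*sin(4*t)/130 - 14*cos(4*t)/65 + C1*cos(t)*exp(-t) + C2*exp(-t)*sin(t).
Apply the initial conditions: x(0) = -14/65 + C1 = 3 and x'(0) = -98/65 + C2 - C1 = 5. Solving gives C1 = 209/65, C2 = 632/65.

x = -49*sin(4*t)/130 - 14*cos(4*t)/65 + 209*cos(t)*exp(-t)/65 + 632*exp(-t)*sin(t)/65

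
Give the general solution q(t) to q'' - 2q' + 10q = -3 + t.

q = -7/25 + t/10 + C1*cos(3*t)*exp(t) + C2*exp(t)*sin(3*t)

Characteristic equation r² - 2r + 10 = 0 has discriminant (-2)² - 4·(10) = -36 < 0, so r = 1 ± 3i.
Hence q_h = C1*cos(3*t)*exp(t) + C2*exp(t)*sin(3*t).
For the particular solution try q_p = A0 + A1*t. Substituting and matching coefficients of each power of t gives A0 = -7/25, A1 = 1/10, so q_p = -7/25 + t/10.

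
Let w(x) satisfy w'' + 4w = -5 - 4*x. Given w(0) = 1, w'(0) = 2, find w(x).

Characteristic equation r² + 4 = 0 has discriminant (0)² - 4·(4) = -16 < 0, so r = ± 2i.
Hence w_h = C1*cos(2*x) + C2*sin(2*x).
For the particular solution try w_p = A0 + A1*x. Substituting and matching coefficients of each power of x gives A0 = -5/4, A1 = -1, so w_p = -5/4 - x.
General solution: w = -5/4 - x + C1*cos(2*x) + C2*sin(2*x).
Apply the initial conditions: w(0) = -5/4 + C1 = 1 and w'(0) = -1 + 2*C2 = 2. Solving gives C1 = 9/4, C2 = 3/2.

w = -5/4 - x + 3*sin(2*x)/2 + 9*cos(2*x)/4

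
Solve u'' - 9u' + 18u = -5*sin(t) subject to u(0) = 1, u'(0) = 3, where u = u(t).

Characteristic equation r² - 9r + 18 = 0 factors as (r - 6)(r - 3) = 0, so r = 6, 3.
Hence u_h = C1*exp(6*t) + C2*exp(3*t).
Try u_p = A*cos(t) + B*sin(t). Substituting and equating the coefficients of cos(t) and sin(t) gives A = -9/74, B = -17/74, so u_p = -17*sin(t)/74 - 9*cos(t)/74.
General solution: u = -17*sin(t)/74 - 9*cos(t)/74 + C1*exp(6*t) + C2*exp(3*t).
Apply the initial conditions: u(0) = -9/74 + C1 + C2 = 1 and u'(0) = -17/74 + 3*C2 + 6*C1 = 3. Solving gives C1 = -5/111, C2 = 7/6.

u = -17*sin(t)/74 - 9*cos(t)/74 - 5*exp(6*t)/111 + 7*exp(3*t)/6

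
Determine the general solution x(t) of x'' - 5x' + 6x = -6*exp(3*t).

Characteristic equation r² - 5r + 6 = 0 factors as (r - 3)(r - 2) = 0, so r = 3, 2.
Hence x_h = C1*exp(3*t) + C2*exp(2*t).
Since exp(3*t) solves the homogeneous equation (r = 3 is a root of multiplicity 1), multiply the trial by t. Try x_p = A*t*exp(3*t). Substituting into the equation and dividing by exp(3*t) gives A = -6, so x_p = -6*t*exp(3*t).

x = C1*exp(3*t) + C2*exp(2*t) - 6*t*exp(3*t)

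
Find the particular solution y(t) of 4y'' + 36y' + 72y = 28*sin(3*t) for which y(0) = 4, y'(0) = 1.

Divide through by 4: y'' + 9y' + 18y = 7*sin(3*t).
Characteristic equation r² + 9r + 18 = 0 factors as (r + 3)(r + 6) = 0, so r = -3, -6.
Hence y_h = C1*exp(-3*t) + C2*exp(-6*t).
Try y_p = A*cos(3*t) + B*sin(3*t). Substituting and equating the coefficients of cos(3t) and sin(3t) gives A = -7/30, B = 7/90, so y_p = -7*cos(3*t)/30 + 7*sin(3*t)/90.
General solution: y = -7*cos(3*t)/30 + 7*sin(3*t)/90 + C1*exp(-3*t) + C2*exp(-6*t).
Apply the initial conditions: y(0) = -7/30 + C1 + C2 = 4 and y'(0) = 7/30 - 6*C2 - 3*C1 = 1. Solving gives C1 = 157/18, C2 = -202/45.

y = -202*exp(-6*t)/45 - 7*cos(3*t)/30 + 7*sin(3*t)/90 + 157*exp(-3*t)/18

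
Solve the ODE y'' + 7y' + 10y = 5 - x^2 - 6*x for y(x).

Characteristic equation r² + 7r + 10 = 0 factors as (r + 5)(r + 2) = 0, so r = -5, -2.
Hence y_h = C1*exp(-5*x) + C2*exp(-2*x).
For the particular solution try y_p = A0 + A1*x + A2*x^2. Substituting and matching coefficients of each power of x gives A0 = 421/500, A1 = -23/50, A2 = -1/10, so y_p = 421/500 - 23*x/50 - x^2/10.

y = 421/500 - 23*x/50 - x**2/10 + C1*exp(-5*x) + C2*exp(-2*x)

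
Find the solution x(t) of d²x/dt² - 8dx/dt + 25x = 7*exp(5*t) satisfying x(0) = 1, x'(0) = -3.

Characteristic equation r² - 8r + 25 = 0 has discriminant (-8)² - 4·(25) = -36 < 0, so r = 4 ± 3i.
Hence x_h = C1*cos(3*t)*exp(4*t) + C2*exp(4*t)*sin(3*t).
Try x_p = A*exp(5*t). Substituting into the equation and dividing by exp(5*t) gives A = 7/10, so x_p = 7*exp(5*t)/10.
General solution: x = 7*exp(5*t)/10 + C1*cos(3*t)*exp(4*t) + C2*exp(4*t)*sin(3*t).
Apply the initial conditions: x(0) = 7/10 + C1 = 1 and x'(0) = 7/2 + 3*C2 + 4*C1 = -3. Solving gives C1 = 3/10, C2 = -77/30.

x = 7*exp(5*t)/10 - 77*exp(4*t)*sin(3*t)/30 + 3*cos(3*t)*exp(4*t)/10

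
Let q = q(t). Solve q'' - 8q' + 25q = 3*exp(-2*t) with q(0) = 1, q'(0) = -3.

q = exp(-2*t)/15 - 11*exp(4*t)*sin(3*t)/5 + 14*cos(3*t)*exp(4*t)/15

Characteristic equation r² - 8r + 25 = 0 has discriminant (-8)² - 4·(25) = -36 < 0, so r = 4 ± 3i.
Hence q_h = C1*cos(3*t)*exp(4*t) + C2*exp(4*t)*sin(3*t).
Try q_p = A*exp(-2*t). Substituting into the equation and dividing by exp(-2*t) gives A = 1/15, so q_p = exp(-2*t)/15.
General solution: q = exp(-2*t)/15 + C1*cos(3*t)*exp(4*t) + C2*exp(4*t)*sin(3*t).
Apply the initial conditions: q(0) = 1/15 + C1 = 1 and q'(0) = -2/15 + 3*C2 + 4*C1 = -3. Solving gives C1 = 14/15, C2 = -11/5.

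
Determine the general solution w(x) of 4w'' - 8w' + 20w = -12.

w = -3/5 + C1*cos(2*x)*exp(x) + C2*exp(x)*sin(2*x)

Divide through by 4: w'' - 2w' + 5w = -3.
Characteristic equation r² - 2r + 5 = 0 has discriminant (-2)² - 4·(5) = -16 < 0, so r = 1 ± 2i.
Hence w_h = C1*cos(2*x)*exp(x) + C2*exp(x)*sin(2*x).
For the particular solution try w_p = A0. Substituting and matching coefficients of each power of x gives A0 = -3/5, so w_p = -3/5.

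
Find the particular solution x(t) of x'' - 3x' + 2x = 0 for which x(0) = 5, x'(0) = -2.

x = -7*exp(2*t) + 12*exp(t)

Characteristic equation r² - 3r + 2 = 0 factors as (r - 2)(r - 1) = 0, so r = 2, 1.
Hence x_h = C1*exp(2*t) + C2*exp(t).
Apply the initial conditions: x(0) = C1 + C2 = 5 and x'(0) = C2 + 2*C1 = -2. Solving gives C1 = -7, C2 = 12.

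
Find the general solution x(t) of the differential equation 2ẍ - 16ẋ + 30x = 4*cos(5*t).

Divide through by 2: x'' - 8x' + 15x = 2*cos(5*t).
Characteristic equation r² - 8r + 15 = 0 factors as (r - 5)(r - 3) = 0, so r = 5, 3.
Hence x_h = C1*exp(5*t) + C2*exp(3*t).
Try x_p = A*cos(5*t) + B*sin(5*t). Substituting and equating the coefficients of cos(5t) and sin(5t) gives A = -1/85, B = -4/85, so x_p = -4*sin(5*t)/85 - cos(5*t)/85.

x = -4*sin(5*t)/85 - cos(5*t)/85 + C1*exp(5*t) + C2*exp(3*t)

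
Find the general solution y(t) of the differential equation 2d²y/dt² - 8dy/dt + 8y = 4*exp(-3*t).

y = 2*exp(-3*t)/25 + C1*exp(2*t) + C2*t*exp(2*t)

Divide through by 2: y'' - 4y' + 4y = 2*exp(-3*t).
Characteristic equation r² - 4r + 4 = 0 has discriminant (-4)² - 4·(4) = 0, so r = 2 is a repeated root.
Hence y_h = (C1 + C2*t)*exp(2*t).
Try y_p = A*exp(-3*t). Substituting into the equation and dividing by exp(-3*t) gives A = 2/25, so y_p = 2*exp(-3*t)/25.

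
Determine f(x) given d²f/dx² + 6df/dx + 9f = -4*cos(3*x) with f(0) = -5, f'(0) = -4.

Characteristic equation r² + 6r + 9 = 0 has discriminant (6)² - 4·(9) = 0, so r = -3 is a repeated root.
Hence f_h = (C1 + C2*x)*exp(-3*x).
Try f_p = A*cos(3*x) + B*sin(3*x). Substituting and equating the coefficients of cos(3x) and sin(3x) gives A = 0, B = -2/9, so f_p = -2*sin(3*x)/9.
General solution: f = -2*sin(3*x)/9 + C1*exp(-3*x) + C2*x*exp(-3*x).
Apply the initial conditions: f(0) = C1 = -5 and f'(0) = -2/3 + C2 - 3*C1 = -4. Solving gives C1 = -5, C2 = -55/3.

f = -5*exp(-3*x) - 2*sin(3*x)/9 - 55*x*exp(-3*x)/3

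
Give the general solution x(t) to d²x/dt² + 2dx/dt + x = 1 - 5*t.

x = 11 - 5*t + C1*exp(-t) + C2*t*exp(-t)

Characteristic equation r² + 2r + 1 = 0 has discriminant (2)² - 4·(1) = 0, so r = -1 is a repeated root.
Hence x_h = (C1 + C2*t)*exp(-t).
For the particular solution try x_p = A0 + A1*t. Substituting and matching coefficients of each power of t gives A0 = 11, A1 = -5, so x_p = 11 - 5*t.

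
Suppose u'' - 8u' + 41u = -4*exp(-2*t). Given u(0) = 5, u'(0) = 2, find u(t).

u = -4*exp(-2*t)/61 - 1122*exp(4*t)*sin(5*t)/305 + 309*cos(5*t)*exp(4*t)/61

Characteristic equation r² - 8r + 41 = 0 has discriminant (-8)² - 4·(41) = -100 < 0, so r = 4 ± 5i.
Hence u_h = C1*cos(5*t)*exp(4*t) + C2*exp(4*t)*sin(5*t).
Try u_p = A*exp(-2*t). Substituting into the equation and dividing by exp(-2*t) gives A = -4/61, so u_p = -4*exp(-2*t)/61.
General solution: u = -4*exp(-2*t)/61 + C1*cos(5*t)*exp(4*t) + C2*exp(4*t)*sin(5*t).
Apply the initial conditions: u(0) = -4/61 + C1 = 5 and u'(0) = 8/61 + 4*C1 + 5*C2 = 2. Solving gives C1 = 309/61, C2 = -1122/305.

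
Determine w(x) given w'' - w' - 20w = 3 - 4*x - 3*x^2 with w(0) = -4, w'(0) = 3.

w = -577/4000 - 1576*exp(5*x)/1125 - 707*exp(-4*x)/288 + 3*x**2/20 + 37*x/200

Characteristic equation r² - r - 20 = 0 factors as (r - 5)(r + 4) = 0, so r = 5, -4.
Hence w_h = C1*exp(5*x) + C2*exp(-4*x).
For the particular solution try w_p = A0 + A1*x + A2*x^2. Substituting and matching coefficients of each power of x gives A0 = -577/4000, A1 = 37/200, A2 = 3/20, so w_p = -577/4000 + 3*x^2/20 + 37*x/200.
General solution: w = -577/4000 + 3*x^2/20 + 37*x/200 + C1*exp(5*x) + C2*exp(-4*x).
Apply the initial conditions: w(0) = -577/4000 + C1 + C2 = -4 and w'(0) = 37/200 - 4*C2 + 5*C1 = 3. Solving gives C1 = -1576/1125, C2 = -707/288.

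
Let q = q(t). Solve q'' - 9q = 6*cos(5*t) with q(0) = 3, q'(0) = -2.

Characteristic equation r² - 9 = 0 factors as (r - 3)(r + 3) = 0, so r = 3, -3.
Hence q_h = C1*exp(3*t) + C2*exp(-3*t).
Try q_p = A*cos(5*t) + B*sin(5*t). Substituting and equating the coefficients of cos(5t) and sin(5t) gives A = -3/17, B = 0, so q_p = -3*cos(5*t)/17.
General solution: q = -3*cos(5*t)/17 + C1*exp(3*t) + C2*exp(-3*t).
Apply the initial conditions: q(0) = -3/17 + C1 + C2 = 3 and q'(0) = -3*C2 + 3*C1 = -2. Solving gives C1 = 64/51, C2 = 98/51.

q = -3*cos(5*t)/17 + 64*exp(3*t)/51 + 98*exp(-3*t)/51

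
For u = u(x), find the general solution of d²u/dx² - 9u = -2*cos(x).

Characteristic equation r² - 9 = 0 factors as (r + 3)(r - 3) = 0, so r = -3, 3.
Hence u_h = C1*exp(-3*x) + C2*exp(3*x).
Try u_p = A*cos(x) + B*sin(x). Substituting and equating the coefficients of cos(x) and sin(x) gives A = 1/5, B = 0, so u_p = cos(x)/5.

u = cos(x)/5 + C1*exp(-3*x) + C2*exp(3*x)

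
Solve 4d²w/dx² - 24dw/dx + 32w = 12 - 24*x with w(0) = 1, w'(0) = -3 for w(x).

Divide through by 4: w'' - 6w' + 8w = 3 - 6*x.
Characteristic equation r² - 6r + 8 = 0 factors as (r - 4)(r - 2) = 0, so r = 4, 2.
Hence w_h = C1*exp(4*x) + C2*exp(2*x).
For the particular solution try w_p = A0 + A1*x. Substituting and matching coefficients of each power of x gives A0 = -3/16, A1 = -3/4, so w_p = -3/16 - 3*x/4.
General solution: w = -3/16 - 3*x/4 + C1*exp(4*x) + C2*exp(2*x).
Apply the initial conditions: w(0) = -3/16 + C1 + C2 = 1 and w'(0) = -3/4 + 2*C2 + 4*C1 = -3. Solving gives C1 = -37/16, C2 = 7/2.

w = -3/16 - 37*exp(4*x)/16 - 3*x/4 + 7*exp(2*x)/2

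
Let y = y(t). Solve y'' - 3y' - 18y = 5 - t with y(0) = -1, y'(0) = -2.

y = -31/108 - 151*exp(6*t)/324 - 20*exp(-3*t)/81 + t/18

Characteristic equation r² - 3r - 18 = 0 factors as (r + 3)(r - 6) = 0, so r = -3, 6.
Hence y_h = C1*exp(-3*t) + C2*exp(6*t).
For the particular solution try y_p = A0 + A1*t. Substituting and matching coefficients of each power of t gives A0 = -31/108, A1 = 1/18, so y_p = -31/108 + t/18.
General solution: y = -31/108 + t/18 + C1*exp(-3*t) + C2*exp(6*t).
Apply the initial conditions: y(0) = -31/108 + C1 + C2 = -1 and y'(0) = 1/18 - 3*C1 + 6*C2 = -2. Solving gives C1 = -20/81, C2 = -151/324.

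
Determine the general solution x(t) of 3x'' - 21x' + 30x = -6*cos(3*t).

Divide through by 3: x'' - 7x' + 10x = -2*cos(3*t).
Characteristic equation r² - 7r + 10 = 0 factors as (r - 2)(r - 5) = 0, so r = 2, 5.
Hence x_h = C1*exp(2*t) + C2*exp(5*t).
Try x_p = A*cos(3*t) + B*sin(3*t). Substituting and equating the coefficients of cos(3t) and sin(3t) gives A = -1/221, B = 21/221, so x_p = -cos(3*t)/221 + 21*sin(3*t)/221.

x = -cos(3*t)/221 + 21*sin(3*t)/221 + C1*exp(2*t) + C2*exp(5*t)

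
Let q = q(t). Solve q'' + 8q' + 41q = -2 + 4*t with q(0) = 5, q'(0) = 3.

Characteristic equation r² + 8r + 41 = 0 has discriminant (8)² - 4·(41) = -100 < 0, so r = -4 ± 5i.
Hence q_h = C1*cos(5*t)*exp(-4*t) + C2*exp(-4*t)*sin(5*t).
For the particular solution try q_p = A0 + A1*t. Substituting and matching coefficients of each power of t gives A0 = -114/1681, A1 = 4/41, so q_p = -114/1681 + 4*t/41.
General solution: q = -114/1681 + 4*t/41 + C1*cos(5*t)*exp(-4*t) + C2*exp(-4*t)*sin(5*t).
Apply the initial conditions: q(0) = -114/1681 + C1 = 5 and q'(0) = 4/41 - 4*C1 + 5*C2 = 3. Solving gives C1 = 8519/1681, C2 = 7791/1681.

q = -114/1681 + 4*t/41 + 7791*exp(-4*t)*sin(5*t)/1681 + 8519*cos(5*t)*exp(-4*t)/1681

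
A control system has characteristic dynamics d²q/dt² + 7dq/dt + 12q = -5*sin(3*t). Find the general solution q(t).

q = -sin(3*t)/30 + 7*cos(3*t)/30 + C1*exp(-3*t) + C2*exp(-4*t)

Characteristic equation r² + 7r + 12 = 0 factors as (r + 3)(r + 4) = 0, so r = -3, -4.
Hence q_h = C1*exp(-3*t) + C2*exp(-4*t).
Try q_p = A*cos(3*t) + B*sin(3*t). Substituting and equating the coefficients of cos(3t) and sin(3t) gives A = 7/30, B = -1/30, so q_p = -sin(3*t)/30 + 7*cos(3*t)/30.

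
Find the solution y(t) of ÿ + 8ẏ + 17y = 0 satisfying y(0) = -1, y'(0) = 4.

y = -cos(t)*exp(-4*t)

Characteristic equation r² + 8r + 17 = 0 has discriminant (8)² - 4·(17) = -4 < 0, so r = -4 ± i.
Hence y_h = C1*cos(t)*exp(-4*t) + C2*exp(-4*t)*sin(t).
Apply the initial conditions: y(0) = C1 = -1 and y'(0) = C2 - 4*C1 = 4. Solving gives C1 = -1, C2 = 0.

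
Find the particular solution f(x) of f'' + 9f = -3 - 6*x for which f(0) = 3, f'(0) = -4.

Characteristic equation r² + 9 = 0 has discriminant (0)² - 4·(9) = -36 < 0, so r = ± 3i.
Hence f_h = C1*cos(3*x) + C2*sin(3*x).
For the particular solution try f_p = A0 + A1*x. Substituting and matching coefficients of each power of x gives A0 = -1/3, A1 = -2/3, so f_p = -1/3 - 2*x/3.
General solution: f = -1/3 - 2*x/3 + C1*cos(3*x) + C2*sin(3*x).
Apply the initial conditions: f(0) = -1/3 + C1 = 3 and f'(0) = -2/3 + 3*C2 = -4. Solving gives C1 = 10/3, C2 = -10/9.

f = -1/3 - 10*sin(3*x)/9 - 2*x/3 + 10*cos(3*x)/3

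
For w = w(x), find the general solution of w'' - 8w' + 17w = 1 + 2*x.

Characteristic equation r² - 8r + 17 = 0 has discriminant (-8)² - 4·(17) = -4 < 0, so r = 4 ± i.
Hence w_h = C1*cos(x)*exp(4*x) + C2*exp(4*x)*sin(x).
For the particular solution try w_p = A0 + A1*x. Substituting and matching coefficients of each power of x gives A0 = 33/289, A1 = 2/17, so w_p = 33/289 + 2*x/17.

w = 33/289 + 2*x/17 + C1*cos(x)*exp(4*x) + C2*exp(4*x)*sin(x)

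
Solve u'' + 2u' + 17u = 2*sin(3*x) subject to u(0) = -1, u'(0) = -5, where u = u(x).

Characteristic equation r² + 2r + 17 = 0 has discriminant (2)² - 4·(17) = -64 < 0, so r = -1 ± 4i.
Hence u_h = C1*cos(4*x)*exp(-x) + C2*exp(-x)*sin(4*x).
Try u_p = A*cos(3*x) + B*sin(3*x). Substituting and equating the coefficients of cos(3x) and sin(3x) gives A = -3/25, B = 4/25, so u_p = -3*cos(3*x)/25 + 4*sin(3*x)/25.
General solution: u = -3*cos(3*x)/25 + 4*sin(3*x)/25 + C1*cos(4*x)*exp(-x) + C2*exp(-x)*sin(4*x).
Apply the initial conditions: u(0) = -3/25 + C1 = -1 and u'(0) = 12/25 - C1 + 4*C2 = -5. Solving gives C1 = -22/25, C2 = -159/100.

u = -3*cos(3*x)/25 + 4*sin(3*x)/25 - 159*exp(-x)*sin(4*x)/100 - 22*cos(4*x)*exp(-x)/25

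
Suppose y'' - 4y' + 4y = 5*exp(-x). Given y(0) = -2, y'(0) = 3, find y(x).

Characteristic equation r² - 4r + 4 = 0 has discriminant (-4)² - 4·(4) = 0, so r = 2 is a repeated root.
Hence y_h = (C1 + C2*x)*exp(2*x).
Try y_p = A*exp(-x). Substituting into the equation and dividing by exp(-x) gives A = 5/9, so y_p = 5*exp(-x)/9.
General solution: y = 5*exp(-x)/9 + C1*exp(2*x) + C2*x*exp(2*x).
Apply the initial conditions: y(0) = 5/9 + C1 = -2 and y'(0) = -5/9 + C2 + 2*C1 = 3. Solving gives C1 = -23/9, C2 = 26/3.

y = -23*exp(2*x)/9 + 5*exp(-x)/9 + 26*x*exp(2*x)/3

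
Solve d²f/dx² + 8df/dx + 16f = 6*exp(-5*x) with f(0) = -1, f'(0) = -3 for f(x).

f = -7*exp(-4*x) + 6*exp(-5*x) - x*exp(-4*x)

Characteristic equation r² + 8r + 16 = 0 has discriminant (8)² - 4·(16) = 0, so r = -4 is a repeated root.
Hence f_h = (C1 + C2*x)*exp(-4*x).
Try f_p = A*exp(-5*x). Substituting into the equation and dividing by exp(-5*x) gives A = 6, so f_p = 6*exp(-5*x).
General solution: f = 6*exp(-5*x) + C1*exp(-4*x) + C2*x*exp(-4*x).
Apply the initial conditions: f(0) = 6 + C1 = -1 and f'(0) = -30 + C2 - 4*C1 = -3. Solving gives C1 = -7, C2 = -1.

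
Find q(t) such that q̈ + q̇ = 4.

Characteristic equation r² + r = 0 factors as (r + 1)r = 0, so r = -1, 0.
Hence q_h = C1*exp(-t) + C2.
Since 1 solves the homogeneous equation (r = 0 is a root of multiplicity 1), multiply the trial by t. Try q_p = A*t. Substituting into the equation and dividing by 1 gives A = 4, so q_p = 4*t.

q = C2 + 4*t + C1*exp(-t)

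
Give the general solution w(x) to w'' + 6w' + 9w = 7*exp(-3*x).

w = C1*exp(-3*x) + 7*x**2*exp(-3*x)/2 + C2*x*exp(-3*x)

Characteristic equation r² + 6r + 9 = 0 has discriminant (6)² - 4·(9) = 0, so r = -3 is a repeated root.
Hence w_h = (C1 + C2*x)*exp(-3*x).
Since exp(-3*x) solves the homogeneous equation (r = -3 is a root of multiplicity 2), multiply the trial by x^2. Try w_p = A*x^2*exp(-3*x). Substituting into the equation and dividing by exp(-3*x) gives A = 7/2, so w_p = 7*x^2*exp(-3*x)/2.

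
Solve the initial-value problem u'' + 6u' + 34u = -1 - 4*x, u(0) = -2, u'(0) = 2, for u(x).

Characteristic equation r² + 6r + 34 = 0 has discriminant (6)² - 4·(34) = -100 < 0, so r = -3 ± 5i.
Hence u_h = C1*cos(5*x)*exp(-3*x) + C2*exp(-3*x)*sin(5*x).
For the particular solution try u_p = A0 + A1*x. Substituting and matching coefficients of each power of x gives A0 = -5/578, A1 = -2/17, so u_p = -5/578 - 2*x/17.
General solution: u = -5/578 - 2*x/17 + C1*cos(5*x)*exp(-3*x) + C2*exp(-3*x)*sin(5*x).
Apply the initial conditions: u(0) = -5/578 + C1 = -2 and u'(0) = -2/17 - 3*C1 + 5*C2 = 2. Solving gives C1 = -1151/578, C2 = -2229/2890.

u = -5/578 - 2*x/17 - 2229*exp(-3*x)*sin(5*x)/2890 - 1151*cos(5*x)*exp(-3*x)/578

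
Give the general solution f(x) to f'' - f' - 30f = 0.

f = C1*exp(-5*x) + C2*exp(6*x)

Characteristic equation r² - r - 30 = 0 factors as (r + 5)(r - 6) = 0, so r = -5, 6.
Hence f_h = C1*exp(-5*x) + C2*exp(6*x).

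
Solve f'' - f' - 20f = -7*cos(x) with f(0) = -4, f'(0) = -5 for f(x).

f = -581*exp(5*x)/234 - 283*exp(-4*x)/153 + 7*sin(x)/442 + 147*cos(x)/442

Characteristic equation r² - r - 20 = 0 factors as (r - 5)(r + 4) = 0, so r = 5, -4.
Hence f_h = C1*exp(5*x) + C2*exp(-4*x).
Try f_p = A*cos(x) + B*sin(x). Substituting and equating the coefficients of cos(x) and sin(x) gives A = 147/442, B = 7/442, so f_p = 7*sin(x)/442 + 147*cos(x)/442.
General solution: f = 7*sin(x)/442 + 147*cos(x)/442 + C1*exp(5*x) + C2*exp(-4*x).
Apply the initial conditions: f(0) = 147/442 + C1 + C2 = -4 and f'(0) = 7/442 - 4*C2 + 5*C1 = -5. Solving gives C1 = -581/234, C2 = -283/153.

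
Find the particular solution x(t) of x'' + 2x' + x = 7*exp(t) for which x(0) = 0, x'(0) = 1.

x = -7*exp(-t)/4 + 7*exp(t)/4 - 5*t*exp(-t)/2

Characteristic equation r² + 2r + 1 = 0 has discriminant (2)² - 4·(1) = 0, so r = -1 is a repeated root.
Hence x_h = (C1 + C2*t)*exp(-t).
Try x_p = A*exp(t). Substituting into the equation and dividing by exp(t) gives A = 7/4, so x_p = 7*exp(t)/4.
General solution: x = 7*exp(t)/4 + C1*exp(-t) + C2*t*exp(-t).
Apply the initial conditions: x(0) = 7/4 + C1 = 0 and x'(0) = 7/4 + C2 - C1 = 1. Solving gives C1 = -7/4, C2 = -5/2.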